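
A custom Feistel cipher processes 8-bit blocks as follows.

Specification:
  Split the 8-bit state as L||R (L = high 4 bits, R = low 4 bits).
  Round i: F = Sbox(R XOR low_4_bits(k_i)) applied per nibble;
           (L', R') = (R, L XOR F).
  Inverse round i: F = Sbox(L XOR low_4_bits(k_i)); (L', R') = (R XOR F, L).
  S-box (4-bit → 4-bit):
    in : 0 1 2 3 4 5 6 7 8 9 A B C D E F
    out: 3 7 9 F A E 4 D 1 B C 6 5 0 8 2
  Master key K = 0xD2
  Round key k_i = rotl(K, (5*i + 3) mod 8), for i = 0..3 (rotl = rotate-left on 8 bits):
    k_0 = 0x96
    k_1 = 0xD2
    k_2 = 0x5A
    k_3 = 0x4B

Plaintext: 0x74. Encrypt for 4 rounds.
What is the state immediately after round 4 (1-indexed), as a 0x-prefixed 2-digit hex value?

0x8E

s_0 = plaintext = 0x74
s_1 = Round(s_0, k_0) = 0x4E
s_2 = Round(s_1, k_1) = 0xE1
s_3 = Round(s_2, k_2) = 0x18
s_4 = Round(s_3, k_3) = 0x8E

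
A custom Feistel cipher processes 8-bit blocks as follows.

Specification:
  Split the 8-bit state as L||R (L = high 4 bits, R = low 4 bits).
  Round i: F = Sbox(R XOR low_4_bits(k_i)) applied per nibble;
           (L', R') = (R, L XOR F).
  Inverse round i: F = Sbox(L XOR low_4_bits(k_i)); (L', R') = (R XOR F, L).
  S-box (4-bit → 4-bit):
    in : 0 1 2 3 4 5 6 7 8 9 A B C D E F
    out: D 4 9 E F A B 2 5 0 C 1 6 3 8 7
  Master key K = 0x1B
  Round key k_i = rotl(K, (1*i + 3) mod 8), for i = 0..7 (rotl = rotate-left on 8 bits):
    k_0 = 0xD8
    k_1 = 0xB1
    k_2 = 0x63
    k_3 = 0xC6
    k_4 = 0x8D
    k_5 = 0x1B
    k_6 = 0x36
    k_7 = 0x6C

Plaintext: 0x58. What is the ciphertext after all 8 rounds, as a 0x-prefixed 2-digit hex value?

s_0 = plaintext = 0x58
s_1 = Round(s_0, k_0) = 0x88
s_2 = Round(s_1, k_1) = 0x88
s_3 = Round(s_2, k_2) = 0x89
s_4 = Round(s_3, k_3) = 0x9F
s_5 = Round(s_4, k_4) = 0xF0
s_6 = Round(s_5, k_5) = 0x0E
s_7 = Round(s_6, k_6) = 0xE5
s_8 = Round(s_7, k_7) = 0x5E

0x5E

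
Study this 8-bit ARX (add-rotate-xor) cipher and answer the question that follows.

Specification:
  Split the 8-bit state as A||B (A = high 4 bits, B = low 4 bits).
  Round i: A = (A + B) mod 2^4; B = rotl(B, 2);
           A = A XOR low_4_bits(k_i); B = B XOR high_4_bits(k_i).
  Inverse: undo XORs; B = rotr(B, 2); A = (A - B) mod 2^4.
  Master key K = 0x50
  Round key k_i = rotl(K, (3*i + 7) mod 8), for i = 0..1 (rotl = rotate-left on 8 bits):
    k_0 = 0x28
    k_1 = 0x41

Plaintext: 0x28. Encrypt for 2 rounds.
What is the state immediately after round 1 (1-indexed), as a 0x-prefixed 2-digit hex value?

s_0 = plaintext = 0x28
s_1 = Round(s_0, k_0) = 0x20
s_2 = Round(s_1, k_1) = 0x34

0x20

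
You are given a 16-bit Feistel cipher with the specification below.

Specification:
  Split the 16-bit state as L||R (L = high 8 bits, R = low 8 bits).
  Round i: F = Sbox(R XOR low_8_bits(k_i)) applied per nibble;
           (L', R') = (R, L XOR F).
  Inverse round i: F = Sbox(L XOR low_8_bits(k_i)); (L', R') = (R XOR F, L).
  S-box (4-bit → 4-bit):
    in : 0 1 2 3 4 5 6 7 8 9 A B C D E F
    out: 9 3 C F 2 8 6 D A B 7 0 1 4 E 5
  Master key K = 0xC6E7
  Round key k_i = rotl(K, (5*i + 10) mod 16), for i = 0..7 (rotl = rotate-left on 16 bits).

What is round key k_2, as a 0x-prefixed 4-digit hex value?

0x6E7C

K = 0xC6E7
k_0 = rotl(K, (5*0+10) mod 16) = rotl(K, 10) = 0x9F1B
k_1 = rotl(K, (5*1+10) mod 16) = rotl(K, 15) = 0xE373
k_2 = rotl(K, (5*2+10) mod 16) = rotl(K, 4) = 0x6E7C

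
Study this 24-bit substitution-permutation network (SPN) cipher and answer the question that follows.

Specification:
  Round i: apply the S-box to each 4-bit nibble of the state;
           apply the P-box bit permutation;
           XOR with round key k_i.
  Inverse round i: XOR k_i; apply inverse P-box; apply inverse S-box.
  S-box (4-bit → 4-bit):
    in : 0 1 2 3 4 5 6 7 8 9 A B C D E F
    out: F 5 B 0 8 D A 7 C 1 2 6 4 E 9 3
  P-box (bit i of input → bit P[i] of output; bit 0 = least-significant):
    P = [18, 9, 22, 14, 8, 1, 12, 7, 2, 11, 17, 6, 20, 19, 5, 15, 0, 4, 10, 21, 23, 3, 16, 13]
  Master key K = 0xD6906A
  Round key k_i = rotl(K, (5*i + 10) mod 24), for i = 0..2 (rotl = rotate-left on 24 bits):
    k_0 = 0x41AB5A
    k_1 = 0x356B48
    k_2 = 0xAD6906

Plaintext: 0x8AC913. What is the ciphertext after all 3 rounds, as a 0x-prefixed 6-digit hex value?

s_0 = plaintext = 0x8AC913
s_1 = Round(s_0, k_0) = 0x409A6E
s_2 = Round(s_1, k_1) = 0x0107DB
s_3 = Round(s_2, k_2) = 0x76D7A9

0x76D7A9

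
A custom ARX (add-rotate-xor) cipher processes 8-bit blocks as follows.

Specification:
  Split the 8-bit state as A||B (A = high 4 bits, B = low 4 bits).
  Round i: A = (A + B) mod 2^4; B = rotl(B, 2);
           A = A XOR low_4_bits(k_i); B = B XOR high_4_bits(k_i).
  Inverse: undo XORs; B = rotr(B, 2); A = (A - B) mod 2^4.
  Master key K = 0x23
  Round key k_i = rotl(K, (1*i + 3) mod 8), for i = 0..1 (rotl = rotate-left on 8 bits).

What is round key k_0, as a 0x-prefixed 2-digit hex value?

K = 0x23
k_0 = rotl(K, (1*0+3) mod 8) = rotl(K, 3) = 0x19

0x19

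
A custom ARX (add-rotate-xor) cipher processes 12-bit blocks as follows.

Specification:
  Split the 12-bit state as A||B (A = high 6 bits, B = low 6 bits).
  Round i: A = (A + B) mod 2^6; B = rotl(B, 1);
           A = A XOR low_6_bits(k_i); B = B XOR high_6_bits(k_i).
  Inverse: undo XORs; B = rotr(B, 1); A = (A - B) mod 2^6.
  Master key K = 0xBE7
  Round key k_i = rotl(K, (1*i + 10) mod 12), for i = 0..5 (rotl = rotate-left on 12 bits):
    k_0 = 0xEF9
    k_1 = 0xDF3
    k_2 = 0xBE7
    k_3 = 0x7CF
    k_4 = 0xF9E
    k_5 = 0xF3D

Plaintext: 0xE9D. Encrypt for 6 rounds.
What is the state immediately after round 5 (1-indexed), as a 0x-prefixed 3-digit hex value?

0x490

s_0 = plaintext = 0xE9D
s_1 = Round(s_0, k_0) = 0xB81
s_2 = Round(s_1, k_1) = 0x735
s_3 = Round(s_2, k_2) = 0xD84
s_4 = Round(s_3, k_3) = 0xD57
s_5 = Round(s_4, k_4) = 0x490
s_6 = Round(s_5, k_5) = 0x7DC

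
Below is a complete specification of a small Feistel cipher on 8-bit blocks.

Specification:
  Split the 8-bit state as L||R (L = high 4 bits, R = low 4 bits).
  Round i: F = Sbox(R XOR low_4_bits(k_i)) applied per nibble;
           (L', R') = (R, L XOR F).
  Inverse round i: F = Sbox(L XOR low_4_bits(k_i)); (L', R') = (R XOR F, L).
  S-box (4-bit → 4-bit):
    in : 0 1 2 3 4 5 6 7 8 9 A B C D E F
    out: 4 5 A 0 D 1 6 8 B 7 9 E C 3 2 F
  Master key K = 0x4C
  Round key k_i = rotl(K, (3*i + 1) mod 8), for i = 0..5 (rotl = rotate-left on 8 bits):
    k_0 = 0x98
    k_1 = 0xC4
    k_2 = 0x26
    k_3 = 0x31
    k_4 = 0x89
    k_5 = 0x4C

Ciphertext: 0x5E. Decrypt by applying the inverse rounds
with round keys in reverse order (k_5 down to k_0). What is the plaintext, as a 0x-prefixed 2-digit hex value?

0x13

s_0 = ciphertext = 0x5E
s_1 = InvRound(s_0, k_5) = 0x95
s_2 = InvRound(s_1, k_4) = 0x19
s_3 = InvRound(s_2, k_3) = 0xD1
s_4 = InvRound(s_3, k_2) = 0xFD
s_5 = InvRound(s_4, k_1) = 0x3F
s_6 = InvRound(s_5, k_0) = 0x13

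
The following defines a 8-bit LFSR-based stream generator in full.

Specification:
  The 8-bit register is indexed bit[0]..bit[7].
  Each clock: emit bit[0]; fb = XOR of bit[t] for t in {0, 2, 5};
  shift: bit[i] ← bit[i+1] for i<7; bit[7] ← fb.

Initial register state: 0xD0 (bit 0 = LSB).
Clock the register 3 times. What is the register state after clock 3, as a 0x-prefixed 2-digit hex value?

0x5A

reg_0 = 0xD0
clock 1: out=0, reg = 0x68
clock 2: out=0, reg = 0xB4
clock 3: out=0, reg = 0x5A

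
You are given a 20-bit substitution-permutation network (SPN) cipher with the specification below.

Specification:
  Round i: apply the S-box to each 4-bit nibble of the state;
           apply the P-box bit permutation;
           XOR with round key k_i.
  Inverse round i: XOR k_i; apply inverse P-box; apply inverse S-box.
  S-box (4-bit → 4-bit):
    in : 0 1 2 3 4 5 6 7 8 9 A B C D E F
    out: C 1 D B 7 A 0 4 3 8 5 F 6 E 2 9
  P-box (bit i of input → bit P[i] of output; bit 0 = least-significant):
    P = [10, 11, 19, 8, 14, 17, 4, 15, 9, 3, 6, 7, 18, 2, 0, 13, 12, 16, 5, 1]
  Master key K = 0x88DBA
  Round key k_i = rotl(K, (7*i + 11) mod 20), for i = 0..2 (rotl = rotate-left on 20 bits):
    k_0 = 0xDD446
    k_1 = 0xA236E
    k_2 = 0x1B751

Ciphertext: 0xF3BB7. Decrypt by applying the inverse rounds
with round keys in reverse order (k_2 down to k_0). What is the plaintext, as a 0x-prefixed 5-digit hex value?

s_0 = ciphertext = 0xF3BB7
s_1 = InvRound(s_0, k_2) = 0x08054
s_2 = InvRound(s_1, k_1) = 0x098D0
s_3 = InvRound(s_2, k_0) = 0x589A4

0x589A4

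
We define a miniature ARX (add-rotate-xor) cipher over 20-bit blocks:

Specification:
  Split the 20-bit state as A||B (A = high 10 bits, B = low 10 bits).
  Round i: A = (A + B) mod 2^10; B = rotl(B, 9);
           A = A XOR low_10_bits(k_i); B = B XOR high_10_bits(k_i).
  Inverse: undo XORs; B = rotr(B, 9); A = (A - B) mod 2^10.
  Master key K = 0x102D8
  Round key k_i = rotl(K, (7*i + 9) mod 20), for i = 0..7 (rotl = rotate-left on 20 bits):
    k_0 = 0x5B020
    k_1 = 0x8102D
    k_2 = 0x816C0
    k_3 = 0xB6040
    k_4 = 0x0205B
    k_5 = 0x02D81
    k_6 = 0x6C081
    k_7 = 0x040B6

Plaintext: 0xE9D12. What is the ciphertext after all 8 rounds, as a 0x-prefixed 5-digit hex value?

s_0 = plaintext = 0xE9D12
s_1 = Round(s_0, k_0) = 0x265E5
s_2 = Round(s_1, k_1) = 0x94CF6
s_3 = Round(s_2, k_2) = 0x6267E
s_4 = Round(s_3, k_3) = 0x11FE7
s_5 = Round(s_4, k_4) = 0x1D7FB
s_6 = Round(s_5, k_5) = 0x7C7F6
s_7 = Round(s_6, k_6) = 0x5984B
s_8 = Round(s_7, k_7) = 0x41E35

0x41E35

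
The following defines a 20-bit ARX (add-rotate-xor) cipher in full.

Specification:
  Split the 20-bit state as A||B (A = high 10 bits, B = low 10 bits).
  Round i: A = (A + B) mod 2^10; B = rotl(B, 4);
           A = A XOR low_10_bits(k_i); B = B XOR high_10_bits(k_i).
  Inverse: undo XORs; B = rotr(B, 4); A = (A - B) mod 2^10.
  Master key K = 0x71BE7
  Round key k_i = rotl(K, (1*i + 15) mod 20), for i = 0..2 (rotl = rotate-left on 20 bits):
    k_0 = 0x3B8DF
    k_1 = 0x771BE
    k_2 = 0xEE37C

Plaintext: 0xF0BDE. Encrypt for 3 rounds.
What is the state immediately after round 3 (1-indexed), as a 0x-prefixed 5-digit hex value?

s_0 = plaintext = 0xF0BDE
s_1 = Round(s_0, k_0) = 0xDFD01
s_2 = Round(s_1, k_1) = 0x4F9C8
s_3 = Round(s_2, k_2) = 0x1EB3F

0x1EB3F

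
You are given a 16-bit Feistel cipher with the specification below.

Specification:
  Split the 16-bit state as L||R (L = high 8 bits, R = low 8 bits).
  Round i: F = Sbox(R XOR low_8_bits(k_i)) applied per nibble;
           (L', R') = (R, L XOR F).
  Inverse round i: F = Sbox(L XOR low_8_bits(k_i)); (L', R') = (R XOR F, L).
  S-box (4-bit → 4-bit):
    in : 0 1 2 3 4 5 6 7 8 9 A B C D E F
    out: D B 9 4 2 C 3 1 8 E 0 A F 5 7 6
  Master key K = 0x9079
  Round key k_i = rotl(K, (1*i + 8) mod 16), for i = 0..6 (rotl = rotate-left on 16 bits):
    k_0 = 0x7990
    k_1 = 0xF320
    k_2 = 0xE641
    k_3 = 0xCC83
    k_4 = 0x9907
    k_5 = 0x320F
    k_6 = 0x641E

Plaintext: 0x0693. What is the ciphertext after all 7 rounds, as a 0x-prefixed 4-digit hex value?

0x73AC

s_0 = plaintext = 0x0693
s_1 = Round(s_0, k_0) = 0x93D2
s_2 = Round(s_1, k_1) = 0xD2FA
s_3 = Round(s_2, k_2) = 0xFA78
s_4 = Round(s_3, k_3) = 0x7890
s_5 = Round(s_4, k_4) = 0x9099
s_6 = Round(s_5, k_5) = 0x9973
s_7 = Round(s_6, k_6) = 0x73AC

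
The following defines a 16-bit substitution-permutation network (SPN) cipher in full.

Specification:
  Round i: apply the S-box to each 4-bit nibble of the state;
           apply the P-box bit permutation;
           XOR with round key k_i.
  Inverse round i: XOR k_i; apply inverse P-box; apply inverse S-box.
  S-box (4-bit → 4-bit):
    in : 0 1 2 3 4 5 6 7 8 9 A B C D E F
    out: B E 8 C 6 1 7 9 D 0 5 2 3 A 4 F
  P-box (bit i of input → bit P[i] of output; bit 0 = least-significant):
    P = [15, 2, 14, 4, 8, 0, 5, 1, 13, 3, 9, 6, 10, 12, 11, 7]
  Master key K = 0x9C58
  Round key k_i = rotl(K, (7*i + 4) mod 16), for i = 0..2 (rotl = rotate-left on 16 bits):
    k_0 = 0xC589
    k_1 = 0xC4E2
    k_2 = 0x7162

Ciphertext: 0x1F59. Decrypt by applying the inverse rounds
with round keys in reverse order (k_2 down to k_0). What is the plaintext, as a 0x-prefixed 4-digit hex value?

s_0 = ciphertext = 0x1F59
s_1 = InvRound(s_0, k_2) = 0xA613
s_2 = InvRound(s_1, k_1) = 0x2843
s_3 = InvRound(s_2, k_0) = 0x807A

0x807A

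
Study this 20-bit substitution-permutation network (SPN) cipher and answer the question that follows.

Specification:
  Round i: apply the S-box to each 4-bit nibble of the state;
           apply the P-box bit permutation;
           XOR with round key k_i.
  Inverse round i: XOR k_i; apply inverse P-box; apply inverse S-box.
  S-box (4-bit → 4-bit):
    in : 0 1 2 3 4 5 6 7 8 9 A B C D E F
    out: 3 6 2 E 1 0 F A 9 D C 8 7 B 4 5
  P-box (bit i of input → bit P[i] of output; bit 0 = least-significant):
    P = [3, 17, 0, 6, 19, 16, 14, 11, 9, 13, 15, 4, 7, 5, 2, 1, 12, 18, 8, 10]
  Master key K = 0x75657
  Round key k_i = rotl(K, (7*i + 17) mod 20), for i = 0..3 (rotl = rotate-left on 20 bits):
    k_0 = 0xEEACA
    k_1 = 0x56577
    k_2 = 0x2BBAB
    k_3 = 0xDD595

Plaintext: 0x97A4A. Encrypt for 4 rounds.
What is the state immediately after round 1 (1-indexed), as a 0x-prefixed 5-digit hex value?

0x67FB9

s_0 = plaintext = 0x97A4A
s_1 = Round(s_0, k_0) = 0x67FB9
s_2 = Round(s_1, k_1) = 0x1FA1C
s_3 = Round(s_2, k_2) = 0x57A36
s_4 = Round(s_3, k_3) = 0xE1DEE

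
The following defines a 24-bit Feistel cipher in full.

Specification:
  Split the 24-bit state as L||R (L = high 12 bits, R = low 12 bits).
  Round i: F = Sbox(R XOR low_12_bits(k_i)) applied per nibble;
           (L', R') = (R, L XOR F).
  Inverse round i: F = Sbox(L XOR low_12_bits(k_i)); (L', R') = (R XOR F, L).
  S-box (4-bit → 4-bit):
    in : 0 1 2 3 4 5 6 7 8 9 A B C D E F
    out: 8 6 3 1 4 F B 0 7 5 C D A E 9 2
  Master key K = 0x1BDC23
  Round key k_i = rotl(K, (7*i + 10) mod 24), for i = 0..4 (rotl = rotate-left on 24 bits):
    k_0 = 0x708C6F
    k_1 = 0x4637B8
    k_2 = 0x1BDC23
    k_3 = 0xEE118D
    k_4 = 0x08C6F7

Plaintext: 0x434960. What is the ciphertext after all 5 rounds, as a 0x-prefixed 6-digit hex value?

s_0 = plaintext = 0x434960
s_1 = Round(s_0, k_0) = 0x960BB6
s_2 = Round(s_1, k_1) = 0xBB63E9
s_3 = Round(s_2, k_2) = 0x3E991A
s_4 = Round(s_3, k_3) = 0x91A4B9
s_5 = Round(s_4, k_4) = 0x4B9A53

0x4B9A53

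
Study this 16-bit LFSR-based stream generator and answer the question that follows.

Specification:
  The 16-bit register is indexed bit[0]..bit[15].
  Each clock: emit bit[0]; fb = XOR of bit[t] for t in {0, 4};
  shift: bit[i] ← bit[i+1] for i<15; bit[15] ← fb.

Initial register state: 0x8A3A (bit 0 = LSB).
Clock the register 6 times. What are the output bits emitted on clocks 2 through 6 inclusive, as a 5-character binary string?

10111

reg_0 = 0x8A3A
clock 1: out=0, reg = 0xC51D
clock 2: out=1, reg = 0x628E
clock 3: out=0, reg = 0x3147
clock 4: out=1, reg = 0x98A3
clock 5: out=1, reg = 0xCC51
clock 6: out=1, reg = 0x6628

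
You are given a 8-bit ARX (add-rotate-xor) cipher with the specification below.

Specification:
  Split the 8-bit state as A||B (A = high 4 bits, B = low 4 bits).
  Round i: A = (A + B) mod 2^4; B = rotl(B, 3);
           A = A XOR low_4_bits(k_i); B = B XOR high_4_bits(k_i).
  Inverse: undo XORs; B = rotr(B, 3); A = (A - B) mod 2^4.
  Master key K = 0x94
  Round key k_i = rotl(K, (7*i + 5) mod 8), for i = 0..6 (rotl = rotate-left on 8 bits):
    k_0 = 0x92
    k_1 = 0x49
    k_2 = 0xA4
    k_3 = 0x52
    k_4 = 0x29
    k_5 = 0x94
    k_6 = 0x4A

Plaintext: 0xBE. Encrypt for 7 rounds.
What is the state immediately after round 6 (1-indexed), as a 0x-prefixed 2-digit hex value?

s_0 = plaintext = 0xBE
s_1 = Round(s_0, k_0) = 0xBE
s_2 = Round(s_1, k_1) = 0x03
s_3 = Round(s_2, k_2) = 0x73
s_4 = Round(s_3, k_3) = 0x8C
s_5 = Round(s_4, k_4) = 0xD4
s_6 = Round(s_5, k_5) = 0x5B
s_7 = Round(s_6, k_6) = 0xA9

0x5B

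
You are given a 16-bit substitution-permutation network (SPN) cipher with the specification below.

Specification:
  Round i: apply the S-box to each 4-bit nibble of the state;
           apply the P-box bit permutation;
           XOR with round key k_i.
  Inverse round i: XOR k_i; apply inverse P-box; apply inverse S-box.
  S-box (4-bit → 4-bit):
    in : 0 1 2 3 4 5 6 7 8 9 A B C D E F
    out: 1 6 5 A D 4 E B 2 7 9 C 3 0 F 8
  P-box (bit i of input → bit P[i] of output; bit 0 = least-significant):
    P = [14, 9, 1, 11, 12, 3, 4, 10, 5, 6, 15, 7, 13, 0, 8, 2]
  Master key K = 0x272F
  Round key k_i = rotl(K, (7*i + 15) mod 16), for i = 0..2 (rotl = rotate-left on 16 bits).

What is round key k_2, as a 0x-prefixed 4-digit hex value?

K = 0x272F
k_0 = rotl(K, (7*0+15) mod 16) = rotl(K, 15) = 0x9397
k_1 = rotl(K, (7*1+15) mod 16) = rotl(K, 6) = 0xCBC9
k_2 = rotl(K, (7*2+15) mod 16) = rotl(K, 13) = 0xE4E5

0xE4E5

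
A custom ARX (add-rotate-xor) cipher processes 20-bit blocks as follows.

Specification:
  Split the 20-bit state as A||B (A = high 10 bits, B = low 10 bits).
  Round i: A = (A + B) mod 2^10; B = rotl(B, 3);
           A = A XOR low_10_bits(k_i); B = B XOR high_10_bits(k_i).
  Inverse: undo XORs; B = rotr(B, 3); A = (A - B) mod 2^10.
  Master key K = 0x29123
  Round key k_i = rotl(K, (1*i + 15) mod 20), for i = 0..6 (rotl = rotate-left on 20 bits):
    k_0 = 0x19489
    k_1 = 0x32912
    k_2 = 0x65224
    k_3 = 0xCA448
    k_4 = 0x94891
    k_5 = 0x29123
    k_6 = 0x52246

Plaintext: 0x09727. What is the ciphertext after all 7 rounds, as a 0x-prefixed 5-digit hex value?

s_0 = plaintext = 0x09727
s_1 = Round(s_0, k_0) = 0xF155B
s_2 = Round(s_1, k_1) = 0x0CA10
s_3 = Round(s_2, k_2) = 0x19910
s_4 = Round(s_3, k_3) = 0x4FBAB
s_5 = Round(s_4, k_4) = 0x1E30D
s_6 = Round(s_5, k_5) = 0xA98CA
s_7 = Round(s_6, k_6) = 0x4DB19

0x4DB19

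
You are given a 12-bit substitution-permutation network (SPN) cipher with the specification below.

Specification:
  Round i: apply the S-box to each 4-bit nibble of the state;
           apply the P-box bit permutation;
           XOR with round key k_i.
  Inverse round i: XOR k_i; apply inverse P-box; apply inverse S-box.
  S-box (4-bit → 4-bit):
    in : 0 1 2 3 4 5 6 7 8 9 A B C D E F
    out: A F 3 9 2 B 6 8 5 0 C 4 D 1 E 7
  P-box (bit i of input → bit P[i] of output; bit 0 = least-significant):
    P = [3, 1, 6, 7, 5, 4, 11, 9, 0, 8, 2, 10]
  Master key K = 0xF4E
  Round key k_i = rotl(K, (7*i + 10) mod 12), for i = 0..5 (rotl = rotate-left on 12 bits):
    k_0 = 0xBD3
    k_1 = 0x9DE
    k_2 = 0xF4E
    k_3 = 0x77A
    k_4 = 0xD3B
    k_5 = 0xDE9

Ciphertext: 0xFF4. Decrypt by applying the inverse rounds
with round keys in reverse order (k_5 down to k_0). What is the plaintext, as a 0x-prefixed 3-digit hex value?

s_0 = ciphertext = 0xFF4
s_1 = InvRound(s_0, k_5) = 0x80D
s_2 = InvRound(s_1, k_4) = 0xE24
s_3 = InvRound(s_2, k_3) = 0x66F
s_4 = InvRound(s_3, k_2) = 0x289
s_5 = InvRound(s_4, k_1) = 0xFE6
s_6 = InvRound(s_5, k_0) = 0xC29

0xC29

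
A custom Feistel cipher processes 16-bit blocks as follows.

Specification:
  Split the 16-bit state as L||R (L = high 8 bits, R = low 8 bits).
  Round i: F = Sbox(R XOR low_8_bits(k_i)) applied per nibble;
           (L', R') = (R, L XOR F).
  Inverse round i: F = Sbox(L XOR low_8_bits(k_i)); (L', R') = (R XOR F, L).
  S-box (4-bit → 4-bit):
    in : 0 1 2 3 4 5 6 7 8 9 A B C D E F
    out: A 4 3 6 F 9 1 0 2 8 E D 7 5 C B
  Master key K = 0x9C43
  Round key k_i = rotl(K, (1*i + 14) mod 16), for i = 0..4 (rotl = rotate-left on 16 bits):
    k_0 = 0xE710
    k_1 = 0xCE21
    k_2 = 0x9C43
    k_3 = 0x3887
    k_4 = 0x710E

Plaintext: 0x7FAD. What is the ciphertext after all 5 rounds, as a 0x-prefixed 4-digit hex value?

s_0 = plaintext = 0x7FAD
s_1 = Round(s_0, k_0) = 0xADAA
s_2 = Round(s_1, k_1) = 0xAA80
s_3 = Round(s_2, k_2) = 0x80DC
s_4 = Round(s_3, k_3) = 0xDC1D
s_5 = Round(s_4, k_4) = 0x1D9A

0x1D9A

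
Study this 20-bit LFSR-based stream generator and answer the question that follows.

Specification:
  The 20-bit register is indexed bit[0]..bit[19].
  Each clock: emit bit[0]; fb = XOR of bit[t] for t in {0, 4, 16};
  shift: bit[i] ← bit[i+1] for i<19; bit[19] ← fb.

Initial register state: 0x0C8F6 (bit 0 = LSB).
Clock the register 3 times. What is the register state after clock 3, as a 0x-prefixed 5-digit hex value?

reg_0 = 0x0C8F6
clock 1: out=0, reg = 0x8647B
clock 2: out=1, reg = 0x4323D
clock 3: out=1, reg = 0x2191E

0x2191E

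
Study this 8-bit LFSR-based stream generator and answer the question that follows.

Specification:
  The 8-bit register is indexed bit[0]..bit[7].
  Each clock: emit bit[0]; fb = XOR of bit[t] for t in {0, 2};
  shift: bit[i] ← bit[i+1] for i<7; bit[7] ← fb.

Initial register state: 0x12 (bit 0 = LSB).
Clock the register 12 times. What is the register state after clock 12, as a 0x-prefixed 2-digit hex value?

reg_0 = 0x12
clock 1: out=0, reg = 0x09
clock 2: out=1, reg = 0x84
clock 3: out=0, reg = 0xC2
clock 4: out=0, reg = 0x61
clock 5: out=1, reg = 0xB0
clock 6: out=0, reg = 0x58
clock 7: out=0, reg = 0x2C
clock 8: out=0, reg = 0x96
clock 9: out=0, reg = 0xCB
clock 10: out=1, reg = 0xE5
clock 11: out=1, reg = 0x72
clock 12: out=0, reg = 0x39

0x39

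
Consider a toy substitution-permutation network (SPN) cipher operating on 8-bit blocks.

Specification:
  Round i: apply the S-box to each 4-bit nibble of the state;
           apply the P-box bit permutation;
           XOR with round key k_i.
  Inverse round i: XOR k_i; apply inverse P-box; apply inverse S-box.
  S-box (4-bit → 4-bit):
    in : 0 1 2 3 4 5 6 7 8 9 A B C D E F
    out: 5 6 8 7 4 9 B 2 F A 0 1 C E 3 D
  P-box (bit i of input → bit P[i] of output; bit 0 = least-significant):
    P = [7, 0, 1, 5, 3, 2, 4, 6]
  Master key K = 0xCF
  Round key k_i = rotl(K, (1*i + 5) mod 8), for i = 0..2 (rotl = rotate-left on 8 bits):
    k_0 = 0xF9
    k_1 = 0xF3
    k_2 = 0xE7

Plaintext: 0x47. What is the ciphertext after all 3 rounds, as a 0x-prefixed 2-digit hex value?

0x8D

s_0 = plaintext = 0x47
s_1 = Round(s_0, k_0) = 0xE8
s_2 = Round(s_1, k_1) = 0x5C
s_3 = Round(s_2, k_2) = 0x8D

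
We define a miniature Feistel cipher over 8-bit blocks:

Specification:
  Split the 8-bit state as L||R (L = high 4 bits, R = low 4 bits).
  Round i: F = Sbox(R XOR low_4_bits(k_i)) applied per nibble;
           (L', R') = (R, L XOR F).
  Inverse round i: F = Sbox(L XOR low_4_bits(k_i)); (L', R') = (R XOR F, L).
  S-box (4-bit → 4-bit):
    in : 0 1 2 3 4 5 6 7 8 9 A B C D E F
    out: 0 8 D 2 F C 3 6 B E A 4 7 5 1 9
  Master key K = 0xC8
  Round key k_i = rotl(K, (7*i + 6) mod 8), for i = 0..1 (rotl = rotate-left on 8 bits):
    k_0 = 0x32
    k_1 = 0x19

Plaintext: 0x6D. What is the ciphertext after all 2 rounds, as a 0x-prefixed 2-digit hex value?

0xFE

s_0 = plaintext = 0x6D
s_1 = Round(s_0, k_0) = 0xDF
s_2 = Round(s_1, k_1) = 0xFE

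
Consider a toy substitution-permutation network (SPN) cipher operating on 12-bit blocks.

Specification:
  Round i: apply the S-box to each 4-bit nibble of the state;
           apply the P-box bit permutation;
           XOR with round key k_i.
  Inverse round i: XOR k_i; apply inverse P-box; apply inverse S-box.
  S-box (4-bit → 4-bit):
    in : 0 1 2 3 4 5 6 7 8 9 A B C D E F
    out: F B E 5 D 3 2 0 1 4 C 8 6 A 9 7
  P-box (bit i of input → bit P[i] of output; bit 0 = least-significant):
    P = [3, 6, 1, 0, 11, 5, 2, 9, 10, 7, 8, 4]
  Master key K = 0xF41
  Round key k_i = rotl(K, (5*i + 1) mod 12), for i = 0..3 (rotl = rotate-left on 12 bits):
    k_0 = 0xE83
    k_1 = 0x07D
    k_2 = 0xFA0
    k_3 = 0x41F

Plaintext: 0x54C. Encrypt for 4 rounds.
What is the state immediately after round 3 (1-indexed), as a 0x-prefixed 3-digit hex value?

0x86D

s_0 = plaintext = 0x54C
s_1 = Round(s_0, k_0) = 0x045
s_2 = Round(s_1, k_1) = 0xFA1
s_3 = Round(s_2, k_2) = 0x86D
s_4 = Round(s_3, k_3) = 0x07E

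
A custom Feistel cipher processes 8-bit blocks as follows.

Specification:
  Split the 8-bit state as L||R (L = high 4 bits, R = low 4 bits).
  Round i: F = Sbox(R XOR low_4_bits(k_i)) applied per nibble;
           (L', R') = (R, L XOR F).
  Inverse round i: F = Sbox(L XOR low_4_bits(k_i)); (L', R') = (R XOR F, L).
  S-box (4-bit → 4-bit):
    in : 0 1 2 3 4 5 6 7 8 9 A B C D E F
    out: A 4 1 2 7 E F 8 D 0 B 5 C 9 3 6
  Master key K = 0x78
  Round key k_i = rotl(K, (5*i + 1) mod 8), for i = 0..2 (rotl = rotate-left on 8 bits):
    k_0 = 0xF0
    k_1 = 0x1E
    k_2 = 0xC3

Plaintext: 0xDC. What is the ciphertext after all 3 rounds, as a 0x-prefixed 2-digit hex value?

0xA1

s_0 = plaintext = 0xDC
s_1 = Round(s_0, k_0) = 0xC1
s_2 = Round(s_1, k_1) = 0x1A
s_3 = Round(s_2, k_2) = 0xA1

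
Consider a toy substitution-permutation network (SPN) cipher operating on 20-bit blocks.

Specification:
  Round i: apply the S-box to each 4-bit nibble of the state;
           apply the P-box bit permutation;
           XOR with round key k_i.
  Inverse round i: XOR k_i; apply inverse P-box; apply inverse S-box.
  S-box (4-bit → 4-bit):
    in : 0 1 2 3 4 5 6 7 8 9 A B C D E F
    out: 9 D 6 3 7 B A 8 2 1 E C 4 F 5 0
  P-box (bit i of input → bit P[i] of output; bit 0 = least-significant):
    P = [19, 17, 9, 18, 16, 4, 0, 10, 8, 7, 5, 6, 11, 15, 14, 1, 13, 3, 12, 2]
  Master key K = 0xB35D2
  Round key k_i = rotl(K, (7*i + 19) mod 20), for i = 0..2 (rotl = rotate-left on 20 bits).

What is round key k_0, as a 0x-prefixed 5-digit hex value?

0x59AE9

K = 0xB35D2
k_0 = rotl(K, (7*0+19) mod 20) = rotl(K, 19) = 0x59AE9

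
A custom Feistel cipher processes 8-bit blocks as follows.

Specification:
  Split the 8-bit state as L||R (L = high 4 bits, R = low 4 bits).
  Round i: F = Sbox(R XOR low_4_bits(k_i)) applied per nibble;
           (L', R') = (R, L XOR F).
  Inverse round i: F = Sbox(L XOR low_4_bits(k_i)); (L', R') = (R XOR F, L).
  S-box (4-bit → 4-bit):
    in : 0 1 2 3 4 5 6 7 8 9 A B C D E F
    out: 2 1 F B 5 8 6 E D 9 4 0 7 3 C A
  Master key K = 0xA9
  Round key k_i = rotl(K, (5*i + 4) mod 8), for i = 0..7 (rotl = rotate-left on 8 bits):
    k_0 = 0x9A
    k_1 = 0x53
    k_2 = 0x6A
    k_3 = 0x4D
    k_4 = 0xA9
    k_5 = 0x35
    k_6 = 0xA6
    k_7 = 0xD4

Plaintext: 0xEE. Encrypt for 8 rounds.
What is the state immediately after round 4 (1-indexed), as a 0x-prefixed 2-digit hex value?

s_0 = plaintext = 0xEE
s_1 = Round(s_0, k_0) = 0xEB
s_2 = Round(s_1, k_1) = 0xB3
s_3 = Round(s_2, k_2) = 0x32
s_4 = Round(s_3, k_3) = 0x29
s_5 = Round(s_4, k_4) = 0x90
s_6 = Round(s_5, k_5) = 0x01
s_7 = Round(s_6, k_6) = 0x1E
s_8 = Round(s_7, k_7) = 0xE5

0x29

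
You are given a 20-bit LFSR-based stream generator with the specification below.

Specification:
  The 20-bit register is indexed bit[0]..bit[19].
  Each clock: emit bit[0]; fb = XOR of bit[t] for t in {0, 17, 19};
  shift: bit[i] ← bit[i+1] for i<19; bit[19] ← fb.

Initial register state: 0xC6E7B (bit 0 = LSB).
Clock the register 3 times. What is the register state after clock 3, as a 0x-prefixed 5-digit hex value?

0x98DCF

reg_0 = 0xC6E7B
clock 1: out=1, reg = 0x6373D
clock 2: out=1, reg = 0x31B9E
clock 3: out=0, reg = 0x98DCF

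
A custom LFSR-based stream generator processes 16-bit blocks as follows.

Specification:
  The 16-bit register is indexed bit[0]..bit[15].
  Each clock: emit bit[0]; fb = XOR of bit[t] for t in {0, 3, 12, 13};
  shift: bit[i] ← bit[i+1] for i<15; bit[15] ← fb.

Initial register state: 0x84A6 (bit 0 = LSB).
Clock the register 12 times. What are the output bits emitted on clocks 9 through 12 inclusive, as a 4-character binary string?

0010

reg_0 = 0x84A6
clock 1: out=0, reg = 0x4253
clock 2: out=1, reg = 0xA129
clock 3: out=1, reg = 0xD094
clock 4: out=0, reg = 0xE84A
clock 5: out=0, reg = 0x7425
clock 6: out=1, reg = 0xBA12
clock 7: out=0, reg = 0x5D09
clock 8: out=1, reg = 0xAE84
clock 9: out=0, reg = 0xD742
clock 10: out=0, reg = 0xEBA1
clock 11: out=1, reg = 0x75D0
clock 12: out=0, reg = 0x3AE8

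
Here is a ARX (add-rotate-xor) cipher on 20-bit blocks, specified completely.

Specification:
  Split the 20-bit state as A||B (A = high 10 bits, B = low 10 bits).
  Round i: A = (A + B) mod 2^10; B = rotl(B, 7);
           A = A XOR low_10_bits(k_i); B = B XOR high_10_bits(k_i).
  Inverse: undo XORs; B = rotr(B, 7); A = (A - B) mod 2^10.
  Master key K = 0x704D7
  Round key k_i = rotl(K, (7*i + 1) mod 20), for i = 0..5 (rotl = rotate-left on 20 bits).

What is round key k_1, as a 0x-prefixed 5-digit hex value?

0x4D770

K = 0x704D7
k_0 = rotl(K, (7*0+1) mod 20) = rotl(K, 1) = 0xE09AE
k_1 = rotl(K, (7*1+1) mod 20) = rotl(K, 8) = 0x4D770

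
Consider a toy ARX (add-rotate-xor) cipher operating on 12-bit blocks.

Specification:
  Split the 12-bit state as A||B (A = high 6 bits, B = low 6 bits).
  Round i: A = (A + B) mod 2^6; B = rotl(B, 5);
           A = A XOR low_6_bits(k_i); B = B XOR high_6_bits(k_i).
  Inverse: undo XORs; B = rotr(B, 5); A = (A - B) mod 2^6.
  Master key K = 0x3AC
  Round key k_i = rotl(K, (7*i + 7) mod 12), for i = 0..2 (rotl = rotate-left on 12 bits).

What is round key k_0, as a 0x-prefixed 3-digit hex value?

K = 0x3AC
k_0 = rotl(K, (7*0+7) mod 12) = rotl(K, 7) = 0x61D

0x61D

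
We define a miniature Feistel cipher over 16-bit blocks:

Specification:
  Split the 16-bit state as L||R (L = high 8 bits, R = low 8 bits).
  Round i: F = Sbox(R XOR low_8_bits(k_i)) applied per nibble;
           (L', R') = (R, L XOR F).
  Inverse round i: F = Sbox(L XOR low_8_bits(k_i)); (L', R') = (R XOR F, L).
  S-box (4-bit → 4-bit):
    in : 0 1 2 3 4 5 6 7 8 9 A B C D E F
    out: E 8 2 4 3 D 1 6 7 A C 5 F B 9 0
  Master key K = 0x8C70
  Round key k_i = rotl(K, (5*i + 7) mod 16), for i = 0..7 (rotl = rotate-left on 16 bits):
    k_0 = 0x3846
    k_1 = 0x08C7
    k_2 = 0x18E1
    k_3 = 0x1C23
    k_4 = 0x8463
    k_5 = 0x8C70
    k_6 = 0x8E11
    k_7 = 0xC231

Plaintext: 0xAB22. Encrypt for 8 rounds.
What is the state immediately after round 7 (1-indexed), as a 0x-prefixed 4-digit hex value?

s_0 = plaintext = 0xAB22
s_1 = Round(s_0, k_0) = 0x22B8
s_2 = Round(s_1, k_1) = 0xB842
s_3 = Round(s_2, k_2) = 0x427C
s_4 = Round(s_3, k_3) = 0x7C92
s_5 = Round(s_4, k_4) = 0x9274
s_6 = Round(s_5, k_5) = 0x7471
s_7 = Round(s_6, k_6) = 0x716A
s_8 = Round(s_7, k_7) = 0x6AA4

0x716A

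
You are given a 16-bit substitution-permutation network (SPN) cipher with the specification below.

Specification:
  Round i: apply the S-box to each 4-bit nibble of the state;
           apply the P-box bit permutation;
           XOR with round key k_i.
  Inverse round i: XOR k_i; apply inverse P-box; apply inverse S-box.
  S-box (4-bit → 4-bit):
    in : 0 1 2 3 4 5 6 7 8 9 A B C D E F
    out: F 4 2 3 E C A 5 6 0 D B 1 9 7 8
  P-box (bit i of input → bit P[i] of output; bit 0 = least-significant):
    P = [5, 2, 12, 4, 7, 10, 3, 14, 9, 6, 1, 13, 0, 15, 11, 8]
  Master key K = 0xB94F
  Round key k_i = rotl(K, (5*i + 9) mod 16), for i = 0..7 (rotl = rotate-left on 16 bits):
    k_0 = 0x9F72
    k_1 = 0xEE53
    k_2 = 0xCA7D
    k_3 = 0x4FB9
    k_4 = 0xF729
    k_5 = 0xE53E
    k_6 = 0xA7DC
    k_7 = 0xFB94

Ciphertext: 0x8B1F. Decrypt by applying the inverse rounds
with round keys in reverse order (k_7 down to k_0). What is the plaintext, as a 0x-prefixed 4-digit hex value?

0x979C

s_0 = ciphertext = 0x8B1F
s_1 = InvRound(s_0, k_7) = 0xC5A1
s_2 = InvRound(s_1, k_6) = 0xCB5B
s_3 = InvRound(s_2, k_5) = 0x7B23
s_4 = InvRound(s_3, k_4) = 0x8189
s_5 = InvRound(s_4, k_3) = 0x8C6D
s_6 = InvRound(s_5, k_2) = 0x9C6F
s_7 = InvRound(s_6, k_1) = 0x9D50
s_8 = InvRound(s_7, k_0) = 0x979C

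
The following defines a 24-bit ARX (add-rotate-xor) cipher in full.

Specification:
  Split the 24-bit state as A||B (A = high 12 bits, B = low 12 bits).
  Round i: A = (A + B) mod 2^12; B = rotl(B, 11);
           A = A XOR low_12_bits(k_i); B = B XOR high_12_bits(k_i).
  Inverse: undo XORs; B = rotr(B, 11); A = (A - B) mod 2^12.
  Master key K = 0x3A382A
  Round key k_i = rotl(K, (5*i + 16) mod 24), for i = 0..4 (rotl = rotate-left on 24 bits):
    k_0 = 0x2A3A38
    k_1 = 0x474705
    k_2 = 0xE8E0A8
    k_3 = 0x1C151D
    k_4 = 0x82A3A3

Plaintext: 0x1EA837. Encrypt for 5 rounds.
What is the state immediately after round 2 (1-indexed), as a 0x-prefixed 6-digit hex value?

s_0 = plaintext = 0x1EA837
s_1 = Round(s_0, k_0) = 0x019EB8
s_2 = Round(s_1, k_1) = 0x9D4328
s_3 = Round(s_2, k_2) = 0xC54F1A
s_4 = Round(s_3, k_3) = 0xE7364C
s_5 = Round(s_4, k_4) = 0x71CB0C

0x9D4328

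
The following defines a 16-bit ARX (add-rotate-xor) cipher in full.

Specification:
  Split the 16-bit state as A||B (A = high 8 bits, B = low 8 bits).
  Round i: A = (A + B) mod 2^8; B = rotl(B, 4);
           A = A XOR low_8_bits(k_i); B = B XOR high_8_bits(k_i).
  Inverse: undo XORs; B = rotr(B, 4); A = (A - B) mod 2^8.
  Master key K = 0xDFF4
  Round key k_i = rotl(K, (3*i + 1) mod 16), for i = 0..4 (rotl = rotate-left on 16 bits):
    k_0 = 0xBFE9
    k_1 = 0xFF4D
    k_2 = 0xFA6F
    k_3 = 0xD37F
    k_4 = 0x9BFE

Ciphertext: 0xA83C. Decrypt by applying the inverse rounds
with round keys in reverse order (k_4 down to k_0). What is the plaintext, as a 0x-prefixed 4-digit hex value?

s_0 = ciphertext = 0xA83C
s_1 = InvRound(s_0, k_4) = 0xDC7A
s_2 = InvRound(s_1, k_3) = 0x099A
s_3 = InvRound(s_2, k_2) = 0x6006
s_4 = InvRound(s_3, k_1) = 0x8E9F
s_5 = InvRound(s_4, k_0) = 0x6502

0x6502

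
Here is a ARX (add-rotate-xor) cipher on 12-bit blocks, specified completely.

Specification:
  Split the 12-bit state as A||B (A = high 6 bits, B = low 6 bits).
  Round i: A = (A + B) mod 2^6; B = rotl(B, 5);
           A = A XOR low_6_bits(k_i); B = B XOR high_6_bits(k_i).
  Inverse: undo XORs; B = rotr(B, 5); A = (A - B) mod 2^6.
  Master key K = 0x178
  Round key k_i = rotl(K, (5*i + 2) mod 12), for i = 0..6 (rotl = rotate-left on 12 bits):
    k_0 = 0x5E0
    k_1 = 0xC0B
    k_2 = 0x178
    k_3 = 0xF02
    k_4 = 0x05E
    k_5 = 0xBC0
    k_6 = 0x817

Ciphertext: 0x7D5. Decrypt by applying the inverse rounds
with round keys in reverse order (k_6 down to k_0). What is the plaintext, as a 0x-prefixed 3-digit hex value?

0xBEE

s_0 = ciphertext = 0x7D5
s_1 = InvRound(s_0, k_6) = 0x76B
s_2 = InvRound(s_1, k_5) = 0x548
s_3 = InvRound(s_2, k_4) = 0xE52
s_4 = InvRound(s_3, k_3) = 0x79D
s_5 = InvRound(s_4, k_2) = 0xDB0
s_6 = InvRound(s_5, k_1) = 0xF40
s_7 = InvRound(s_6, k_0) = 0xBEE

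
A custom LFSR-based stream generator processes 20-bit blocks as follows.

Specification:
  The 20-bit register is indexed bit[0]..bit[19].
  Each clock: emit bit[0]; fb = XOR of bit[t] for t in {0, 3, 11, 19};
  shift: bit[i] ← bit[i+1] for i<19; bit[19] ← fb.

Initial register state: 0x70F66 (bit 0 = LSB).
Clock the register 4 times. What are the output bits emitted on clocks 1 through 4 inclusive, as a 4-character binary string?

reg_0 = 0x70F66
clock 1: out=0, reg = 0xB87B3
clock 2: out=1, reg = 0x5C3D9
clock 3: out=1, reg = 0x2E1EC
clock 4: out=0, reg = 0x970F6

0110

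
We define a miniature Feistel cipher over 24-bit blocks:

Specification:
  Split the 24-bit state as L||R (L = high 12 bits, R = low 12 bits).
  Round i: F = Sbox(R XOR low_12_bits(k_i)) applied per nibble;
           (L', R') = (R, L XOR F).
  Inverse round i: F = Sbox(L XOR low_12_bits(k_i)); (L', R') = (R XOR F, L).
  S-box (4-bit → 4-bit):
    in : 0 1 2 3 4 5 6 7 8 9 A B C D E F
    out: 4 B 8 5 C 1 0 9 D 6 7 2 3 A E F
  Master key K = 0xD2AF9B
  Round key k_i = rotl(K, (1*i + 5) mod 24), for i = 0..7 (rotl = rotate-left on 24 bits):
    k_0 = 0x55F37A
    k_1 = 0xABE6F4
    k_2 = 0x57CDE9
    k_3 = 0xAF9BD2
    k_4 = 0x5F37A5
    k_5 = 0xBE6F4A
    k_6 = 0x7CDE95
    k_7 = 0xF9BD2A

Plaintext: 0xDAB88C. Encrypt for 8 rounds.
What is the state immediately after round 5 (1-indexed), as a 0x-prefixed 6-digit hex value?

0x5AD2A1

s_0 = plaintext = 0xDAB88C
s_1 = Round(s_0, k_0) = 0x88CF5B
s_2 = Round(s_1, k_1) = 0xF5BEF3
s_3 = Round(s_2, k_2) = 0xEF3AEC
s_4 = Round(s_3, k_3) = 0xAEC5AD
s_5 = Round(s_4, k_4) = 0x5AD2A1
s_6 = Round(s_5, k_5) = 0x2A1F4F
s_7 = Round(s_6, k_6) = 0xF4F906
s_8 = Round(s_7, k_7) = 0x9063CC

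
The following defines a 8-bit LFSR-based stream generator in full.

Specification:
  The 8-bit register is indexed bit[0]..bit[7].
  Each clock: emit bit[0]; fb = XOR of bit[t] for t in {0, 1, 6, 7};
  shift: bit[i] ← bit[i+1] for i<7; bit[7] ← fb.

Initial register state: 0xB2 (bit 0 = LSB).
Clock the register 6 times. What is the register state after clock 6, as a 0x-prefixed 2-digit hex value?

reg_0 = 0xB2
clock 1: out=0, reg = 0x59
clock 2: out=1, reg = 0x2C
clock 3: out=0, reg = 0x16
clock 4: out=0, reg = 0x8B
clock 5: out=1, reg = 0xC5
clock 6: out=1, reg = 0xE2

0xE2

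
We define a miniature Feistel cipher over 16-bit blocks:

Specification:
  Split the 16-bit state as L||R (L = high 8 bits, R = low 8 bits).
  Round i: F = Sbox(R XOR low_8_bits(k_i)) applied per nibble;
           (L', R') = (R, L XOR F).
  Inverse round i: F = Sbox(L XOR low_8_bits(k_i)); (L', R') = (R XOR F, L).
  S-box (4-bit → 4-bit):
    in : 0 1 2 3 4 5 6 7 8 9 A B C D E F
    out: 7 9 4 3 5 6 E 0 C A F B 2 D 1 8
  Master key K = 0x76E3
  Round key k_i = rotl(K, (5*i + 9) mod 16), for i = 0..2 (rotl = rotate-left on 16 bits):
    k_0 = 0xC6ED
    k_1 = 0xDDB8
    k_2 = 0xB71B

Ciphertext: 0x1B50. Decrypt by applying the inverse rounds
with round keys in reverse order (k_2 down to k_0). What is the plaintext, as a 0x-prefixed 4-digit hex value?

s_0 = ciphertext = 0x1B50
s_1 = InvRound(s_0, k_2) = 0x271B
s_2 = InvRound(s_1, k_1) = 0xB327
s_3 = InvRound(s_2, k_0) = 0x46B3

0x46B3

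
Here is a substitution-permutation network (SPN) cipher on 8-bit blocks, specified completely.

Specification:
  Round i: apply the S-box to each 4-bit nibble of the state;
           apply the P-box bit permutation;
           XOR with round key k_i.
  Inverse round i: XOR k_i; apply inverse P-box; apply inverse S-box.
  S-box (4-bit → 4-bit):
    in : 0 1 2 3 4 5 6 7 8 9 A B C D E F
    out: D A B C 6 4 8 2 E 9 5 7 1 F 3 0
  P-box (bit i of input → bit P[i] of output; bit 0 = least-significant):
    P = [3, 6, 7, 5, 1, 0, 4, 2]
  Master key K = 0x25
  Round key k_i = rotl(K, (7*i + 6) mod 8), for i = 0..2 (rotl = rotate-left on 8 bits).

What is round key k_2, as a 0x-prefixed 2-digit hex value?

0x52

K = 0x25
k_0 = rotl(K, (7*0+6) mod 8) = rotl(K, 6) = 0x49
k_1 = rotl(K, (7*1+6) mod 8) = rotl(K, 5) = 0xA4
k_2 = rotl(K, (7*2+6) mod 8) = rotl(K, 4) = 0x52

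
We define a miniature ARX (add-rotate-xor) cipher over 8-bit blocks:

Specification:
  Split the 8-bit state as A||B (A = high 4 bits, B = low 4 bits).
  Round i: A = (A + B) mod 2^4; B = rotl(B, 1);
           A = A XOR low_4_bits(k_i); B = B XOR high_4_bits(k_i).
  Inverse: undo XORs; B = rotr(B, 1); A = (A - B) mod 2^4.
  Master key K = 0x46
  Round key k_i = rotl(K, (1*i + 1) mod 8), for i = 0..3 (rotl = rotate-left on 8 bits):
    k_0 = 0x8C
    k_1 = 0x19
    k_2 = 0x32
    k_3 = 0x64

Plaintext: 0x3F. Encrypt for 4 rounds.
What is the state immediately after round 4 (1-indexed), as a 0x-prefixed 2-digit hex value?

s_0 = plaintext = 0x3F
s_1 = Round(s_0, k_0) = 0xE7
s_2 = Round(s_1, k_1) = 0xCF
s_3 = Round(s_2, k_2) = 0x9C
s_4 = Round(s_3, k_3) = 0x1F

0x1F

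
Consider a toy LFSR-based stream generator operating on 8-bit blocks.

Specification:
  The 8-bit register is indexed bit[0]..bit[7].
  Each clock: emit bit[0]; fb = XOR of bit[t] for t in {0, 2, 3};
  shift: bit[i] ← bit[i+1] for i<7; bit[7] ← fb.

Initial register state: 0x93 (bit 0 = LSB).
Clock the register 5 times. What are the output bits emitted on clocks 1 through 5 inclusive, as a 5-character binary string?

11001

reg_0 = 0x93
clock 1: out=1, reg = 0xC9
clock 2: out=1, reg = 0x64
clock 3: out=0, reg = 0xB2
clock 4: out=0, reg = 0x59
clock 5: out=1, reg = 0x2C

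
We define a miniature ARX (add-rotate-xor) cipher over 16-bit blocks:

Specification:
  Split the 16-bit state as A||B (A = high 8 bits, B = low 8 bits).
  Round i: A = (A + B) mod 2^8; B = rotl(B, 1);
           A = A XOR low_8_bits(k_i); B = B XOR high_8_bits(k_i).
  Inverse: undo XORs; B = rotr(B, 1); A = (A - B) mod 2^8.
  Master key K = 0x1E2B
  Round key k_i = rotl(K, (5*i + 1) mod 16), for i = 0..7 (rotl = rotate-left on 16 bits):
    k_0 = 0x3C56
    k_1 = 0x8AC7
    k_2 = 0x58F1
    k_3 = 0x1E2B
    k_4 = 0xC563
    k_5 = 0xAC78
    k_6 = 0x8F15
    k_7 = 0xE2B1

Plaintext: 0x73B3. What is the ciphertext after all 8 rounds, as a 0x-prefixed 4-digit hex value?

0xEB84

s_0 = plaintext = 0x73B3
s_1 = Round(s_0, k_0) = 0x705B
s_2 = Round(s_1, k_1) = 0x0C3C
s_3 = Round(s_2, k_2) = 0xB920
s_4 = Round(s_3, k_3) = 0xF25E
s_5 = Round(s_4, k_4) = 0x3379
s_6 = Round(s_5, k_5) = 0xD45E
s_7 = Round(s_6, k_6) = 0x2733
s_8 = Round(s_7, k_7) = 0xEB84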